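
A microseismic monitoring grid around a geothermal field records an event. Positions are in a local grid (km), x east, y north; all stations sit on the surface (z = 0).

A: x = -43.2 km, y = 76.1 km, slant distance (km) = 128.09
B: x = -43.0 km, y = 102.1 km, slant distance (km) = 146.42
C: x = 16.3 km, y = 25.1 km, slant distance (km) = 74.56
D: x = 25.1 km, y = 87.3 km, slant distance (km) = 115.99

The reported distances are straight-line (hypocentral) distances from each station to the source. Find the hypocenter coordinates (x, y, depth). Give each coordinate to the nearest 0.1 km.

Each station gives a sphere (x−x_i)² + (y−y_i)² + z² = d_i² (stations at z=0).
Subtracting the A sphere from B and C: z² cancels, leaving linear equations in x and y:
0.4 x + 52.0 y = -415.81
119.0 x − 102.0 y = 4086.10
Solving: x ≈ 27.303, y ≈ -8.206 km (keep extra digits for the depth step; rounded: 27.3, -8.2).
Then from the A sphere: z² = 128.09² − (x + 43.2)² − (y − 76.1)² with x = 27.303, y = -8.206, so z ≈ 65.794 ≈ 65.8 km.

(27.3, -8.2, 65.8)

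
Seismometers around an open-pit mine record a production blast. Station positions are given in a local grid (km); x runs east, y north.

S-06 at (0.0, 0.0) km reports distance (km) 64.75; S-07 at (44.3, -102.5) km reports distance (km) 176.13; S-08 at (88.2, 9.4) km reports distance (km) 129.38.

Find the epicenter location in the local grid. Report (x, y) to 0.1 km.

(-32.5, 56.0)

Circle about each station: x² + y² = 64.75²; (x − 44.3)² + (y + 102.5)² = 176.13²; (x − 88.2)² + (y − 9.4)² = 129.38².
Subtracting the S-06 equation from the S-07 and S-08 equations removes the quadratic terms:
88.6 x − 205.0 y = -14360.47
176.4 x + 18.8 y = -4679.02
Solving the 2×2 system: x ≈ -32.5, y ≈ 56.0 km.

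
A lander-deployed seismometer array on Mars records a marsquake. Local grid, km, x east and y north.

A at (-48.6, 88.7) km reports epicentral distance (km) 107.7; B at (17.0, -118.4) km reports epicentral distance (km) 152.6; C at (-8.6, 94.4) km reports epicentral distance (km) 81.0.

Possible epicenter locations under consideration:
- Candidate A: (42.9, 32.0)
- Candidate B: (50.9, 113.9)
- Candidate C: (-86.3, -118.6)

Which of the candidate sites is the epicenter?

Candidate A

For each candidate, compare |candidate − station| to the reported distance:
Candidate A: residuals A 0.1, B 0.0, C 0.1 → max 0.1 km
Candidate B: residuals A 5.1, B 82.2, C 18.4 → max 82.2 km
Candidate C: residuals A 103.0, B 49.3, C 145.7 → max 145.7 km
Only Candidate A has all residuals ≈ 0.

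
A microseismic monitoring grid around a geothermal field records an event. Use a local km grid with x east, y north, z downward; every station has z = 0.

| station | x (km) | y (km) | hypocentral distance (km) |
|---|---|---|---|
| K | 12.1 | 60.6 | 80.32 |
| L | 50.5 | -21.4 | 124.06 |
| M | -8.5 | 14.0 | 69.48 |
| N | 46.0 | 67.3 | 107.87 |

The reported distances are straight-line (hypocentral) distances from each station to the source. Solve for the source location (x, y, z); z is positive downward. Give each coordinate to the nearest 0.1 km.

(-42.6, 39.5, 54.9)

Each station gives a sphere (x−x_i)² + (y−y_i)² + z² = d_i² (stations at z=0).
Subtracting the K sphere from L and M: z² cancels, leaving linear equations in x and y:
76.8 x − 164.0 y = -9750.14
-41.2 x − 93.2 y = -1926.69
Solving: x ≈ -42.598, y ≈ 39.504 km (keep extra digits for the depth step; rounded: -42.6, 39.5).
Then from the K sphere: z² = 80.32² − (x − 12.1)² − (y − 60.6)² with x = -42.598, y = 39.504, so z ≈ 54.903 ≈ 54.9 km.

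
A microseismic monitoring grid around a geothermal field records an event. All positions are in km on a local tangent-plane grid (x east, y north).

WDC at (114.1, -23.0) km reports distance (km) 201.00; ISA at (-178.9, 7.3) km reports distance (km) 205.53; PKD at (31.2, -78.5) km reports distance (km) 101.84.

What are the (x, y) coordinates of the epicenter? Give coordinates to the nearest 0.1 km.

Circle about each station: (x − 114.1)² + (y + 23.0)² = 201.00²; (x + 178.9)² + (y − 7.3)² = 205.53²; (x − 31.2)² + (y + 78.5)² = 101.84².
Subtracting the WDC equation from the ISA and PKD equations removes the quadratic terms:
-586.0 x + 60.6 y = 16669.11
-165.8 x − 111.0 y = 23617.49
Solving the 2×2 system: x ≈ -43.7, y ≈ -147.5 km.
Check against WDC (with the unrounded x, y): √((x − 114.1)²+(y + 23.0)²) = 201.00 ≈ 201.00 km. ✓

x ≈ -43.7 km, y ≈ -147.5 km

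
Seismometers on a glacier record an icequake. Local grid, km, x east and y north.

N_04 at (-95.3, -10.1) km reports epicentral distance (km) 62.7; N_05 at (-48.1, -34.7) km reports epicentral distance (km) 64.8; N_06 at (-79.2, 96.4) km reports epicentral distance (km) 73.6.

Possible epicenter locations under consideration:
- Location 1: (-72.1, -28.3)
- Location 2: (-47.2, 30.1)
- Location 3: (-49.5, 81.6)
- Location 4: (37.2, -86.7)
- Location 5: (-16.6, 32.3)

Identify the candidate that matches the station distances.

For each candidate, compare |candidate − station| to the reported distance:
Location 1: residuals N_04 33.2, N_05 40.0, N_06 51.3 → max 51.3 km
Location 2: residuals N_04 0.0, N_05 0.0, N_06 0.0 → max 0.0 km
Location 3: residuals N_04 39.8, N_05 51.5, N_06 40.4 → max 51.5 km
Location 4: residuals N_04 90.3, N_05 35.1, N_06 143.4 → max 143.4 km
Location 5: residuals N_04 26.7, N_05 9.2, N_06 16.0 → max 26.7 km
Only Location 2 has all residuals ≈ 0.

Location 2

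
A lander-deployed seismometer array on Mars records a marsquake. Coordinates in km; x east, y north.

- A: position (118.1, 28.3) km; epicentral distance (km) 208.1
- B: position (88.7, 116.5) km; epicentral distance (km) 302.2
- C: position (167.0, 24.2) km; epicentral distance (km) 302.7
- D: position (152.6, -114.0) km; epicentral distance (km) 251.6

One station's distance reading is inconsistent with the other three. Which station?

A

Solve using three stations at a time. Using B, C, D (subtract circle equations pairwise → linear system) gives (x, y) ≈ (-99.0, -120.4).
Distances from that point to each station vs reported:
  A: calculated 263.1 vs reported 208.1 → residual 55.0 km
  B: calculated 302.2 vs reported 302.2 → residual 0.0 km
  C: calculated 302.7 vs reported 302.7 → residual 0.0 km
  D: calculated 251.6 vs reported 251.6 → residual 0.0 km
B, C, D are mutually consistent (residuals ≈ 0); A is off by 55.0 km.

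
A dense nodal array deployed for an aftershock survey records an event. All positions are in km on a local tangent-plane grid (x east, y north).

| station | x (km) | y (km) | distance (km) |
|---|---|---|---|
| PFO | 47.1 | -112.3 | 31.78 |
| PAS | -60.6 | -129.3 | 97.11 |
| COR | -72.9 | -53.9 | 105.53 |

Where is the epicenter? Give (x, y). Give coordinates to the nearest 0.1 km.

27.1 km east, -87.6 km north

Circle about each station: (x − 47.1)² + (y + 112.3)² = 31.78²; (x + 60.6)² + (y + 129.3)² = 97.11²; (x + 72.9)² + (y + 53.9)² = 105.53².
Subtracting the PFO equation from the PAS and COR equations removes the quadratic terms:
-215.4 x − 34.0 y = -2859.23
-240.0 x + 116.8 y = -16736.69
Solving the 2×2 system: x ≈ 27.1, y ≈ -87.6 km.
Check against PFO (with the unrounded x, y): √((x − 47.1)²+(y + 112.3)²) = 31.78 ≈ 31.78 km. ✓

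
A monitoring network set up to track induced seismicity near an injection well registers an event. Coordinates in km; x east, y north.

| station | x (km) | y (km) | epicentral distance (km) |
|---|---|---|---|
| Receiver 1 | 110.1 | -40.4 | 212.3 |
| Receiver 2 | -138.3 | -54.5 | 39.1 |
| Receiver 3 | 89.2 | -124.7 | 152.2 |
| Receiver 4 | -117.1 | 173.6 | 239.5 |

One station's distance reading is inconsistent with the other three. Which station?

Receiver 3

Solve using three stations at a time. Using Receiver 1, Receiver 2, Receiver 4 (subtract circle equations pairwise → linear system) gives (x, y) ≈ (-100.7, -65.3).
Distances from that point to each station vs reported:
  Receiver 1: calculated 212.3 vs reported 212.3 → residual 0.0 km
  Receiver 2: calculated 39.1 vs reported 39.1 → residual 0.0 km
  Receiver 3: calculated 199.0 vs reported 152.2 → residual 46.8 km
  Receiver 4: calculated 239.5 vs reported 239.5 → residual 0.0 km
Receiver 1, Receiver 2, Receiver 4 are mutually consistent (residuals ≈ 0); Receiver 3 is off by 46.8 km.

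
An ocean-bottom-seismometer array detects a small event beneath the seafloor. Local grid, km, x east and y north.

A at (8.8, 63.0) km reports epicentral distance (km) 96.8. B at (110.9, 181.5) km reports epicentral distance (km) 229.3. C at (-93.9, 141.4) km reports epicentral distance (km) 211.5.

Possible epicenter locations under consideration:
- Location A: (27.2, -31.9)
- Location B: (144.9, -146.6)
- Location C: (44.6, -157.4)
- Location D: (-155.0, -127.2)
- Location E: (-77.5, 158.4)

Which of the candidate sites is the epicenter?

For each candidate, compare |candidate − station| to the reported distance:
Location A: residuals A 0.1, B 0.1, C 0.1 → max 0.1 km
Location B: residuals A 153.1, B 100.6, C 162.6 → max 162.6 km
Location C: residuals A 126.5, B 116.0, C 117.8 → max 126.5 km
Location D: residuals A 154.2, B 178.1, C 64.0 → max 178.1 km
Location E: residuals A 31.8, B 39.5, C 187.9 → max 187.9 km
Only Location A has all residuals ≈ 0.

Location A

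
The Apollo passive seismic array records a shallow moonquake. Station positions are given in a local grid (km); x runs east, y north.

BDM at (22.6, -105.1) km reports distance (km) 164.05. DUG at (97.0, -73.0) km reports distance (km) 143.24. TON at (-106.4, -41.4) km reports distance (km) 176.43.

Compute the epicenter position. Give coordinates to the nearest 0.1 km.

x ≈ 39.3 km, y ≈ 58.1 km

Circle about each station: (x − 22.6)² + (y + 105.1)² = 164.05²; (x − 97.0)² + (y + 73.0)² = 143.24²; (x + 106.4)² + (y + 41.4)² = 176.43².
Subtracting pairs of circle equations eliminates x²+y² and gives linear equations (the radical axes):
148.8 x + 64.2 y = 9575.93
-258.0 x + 127.4 y = -2736.99
Solving the 2×2 system: x ≈ 39.3, y ≈ 58.1 km.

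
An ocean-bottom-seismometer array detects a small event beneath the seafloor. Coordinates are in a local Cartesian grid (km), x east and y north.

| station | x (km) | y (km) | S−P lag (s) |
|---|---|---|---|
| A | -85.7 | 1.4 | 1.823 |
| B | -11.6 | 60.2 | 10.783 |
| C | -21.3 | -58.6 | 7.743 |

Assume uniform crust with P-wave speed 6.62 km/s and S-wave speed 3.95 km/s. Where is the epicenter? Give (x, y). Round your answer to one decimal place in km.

Distance from S−P lag: d = Δt · v_P v_S / (v_P − v_S) = Δt · (6.62·3.95)/(6.62−3.95) ≈ 9.7936·Δt.
So d_A = 17.85, d_B = 105.60, d_C = 75.83 km.
Circle about each station: (x + 85.7)² + (y − 1.4)² = 17.85²; (x + 11.6)² + (y − 60.2)² = 105.60²; (x + 21.3)² + (y + 58.6)² = 75.83².
Subtracting pairs of circle equations eliminates x²+y² and gives linear equations (the radical axes):
148.2 x + 117.6 y = -14420.59
128.8 x − 120.0 y = -8890.37
Solving the 2×2 system: x ≈ -84.3, y ≈ -16.4 km.
Check against A (with the unrounded x, y): √((x + 85.7)²+(y − 1.4)²) = 17.85 ≈ 17.85 km. ✓

-84.3 km east, -16.4 km north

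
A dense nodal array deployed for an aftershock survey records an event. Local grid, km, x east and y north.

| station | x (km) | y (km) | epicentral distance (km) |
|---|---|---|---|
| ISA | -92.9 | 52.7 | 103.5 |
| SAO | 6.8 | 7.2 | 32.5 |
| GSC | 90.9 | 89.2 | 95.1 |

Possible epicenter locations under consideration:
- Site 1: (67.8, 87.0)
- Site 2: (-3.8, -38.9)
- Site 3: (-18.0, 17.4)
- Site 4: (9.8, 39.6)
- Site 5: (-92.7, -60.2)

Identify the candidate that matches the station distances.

Site 4

For each candidate, compare |candidate − station| to the reported distance:
Site 1: residuals ISA 60.8, SAO 67.9, GSC 71.9 → max 71.9 km
Site 2: residuals ISA 24.3, SAO 14.8, GSC 64.2 → max 64.2 km
Site 3: residuals ISA 20.7, SAO 5.7, GSC 35.3 → max 35.3 km
Site 4: residuals ISA 0.0, SAO 0.0, GSC 0.0 → max 0.0 km
Site 5: residuals ISA 9.4, SAO 87.7, GSC 141.6 → max 141.6 km
Only Site 4 has all residuals ≈ 0.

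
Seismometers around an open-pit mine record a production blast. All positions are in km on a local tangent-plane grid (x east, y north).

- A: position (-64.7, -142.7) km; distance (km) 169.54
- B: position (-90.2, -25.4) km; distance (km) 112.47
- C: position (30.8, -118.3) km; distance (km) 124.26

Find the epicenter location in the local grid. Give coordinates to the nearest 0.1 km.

18.0 km east, 5.3 km north

Circle about each station: (x + 64.7)² + (y + 142.7)² = 169.54²; (x + 90.2)² + (y + 25.4)² = 112.47²; (x − 30.8)² + (y + 118.3)² = 124.26².
Subtracting pairs of circle equations eliminates x²+y² and gives linear equations (the radical axes):
-51.0 x + 234.6 y = 326.13
191.0 x + 48.8 y = 3697.41
Solving the 2×2 system: x ≈ 18.0, y ≈ 5.3 km.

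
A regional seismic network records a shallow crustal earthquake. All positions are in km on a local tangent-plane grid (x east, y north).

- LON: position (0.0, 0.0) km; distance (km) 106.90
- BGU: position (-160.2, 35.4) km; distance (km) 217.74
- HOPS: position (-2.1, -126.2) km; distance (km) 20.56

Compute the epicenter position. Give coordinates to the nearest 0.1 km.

Circle about each station: x² + y² = 106.90²; (x + 160.2)² + (y − 35.4)² = 217.74²; (x + 2.1)² + (y + 126.2)² = 20.56².
Subtracting the LON equation from the BGU and HOPS equations removes the quadratic terms:
-320.4 x + 70.8 y = -9065.90
-4.2 x − 252.4 y = 26935.75
Solving the 2×2 system: x ≈ 4.7, y ≈ -106.8 km.

4.7 km east, -106.8 km north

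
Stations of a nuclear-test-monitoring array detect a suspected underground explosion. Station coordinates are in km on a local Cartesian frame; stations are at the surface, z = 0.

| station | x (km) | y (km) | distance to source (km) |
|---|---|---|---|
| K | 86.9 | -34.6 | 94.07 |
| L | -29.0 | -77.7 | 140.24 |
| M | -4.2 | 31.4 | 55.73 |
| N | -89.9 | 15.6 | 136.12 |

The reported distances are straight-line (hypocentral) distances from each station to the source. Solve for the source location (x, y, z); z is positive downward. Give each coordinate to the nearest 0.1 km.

Each station gives a sphere (x−x_i)² + (y−y_i)² + z² = d_i² (stations at z=0).
Subtracting the K sphere from L and M: z² cancels, leaving linear equations in x and y:
-231.8 x − 86.2 y = -12688.57
-182.2 x + 132.0 y = -2001.84
Solving: x ≈ 39.899, y ≈ 39.907 km (keep extra digits for the depth step; rounded: 39.9, 39.9).
Then from the K sphere: z² = 94.07² − (x − 86.9)² − (y + 34.6)² with x = 39.899, y = 39.907, so z ≈ 32.997 ≈ 33.0 km.

x ≈ 39.9 km, y ≈ 39.9 km, depth ≈ 33.0 km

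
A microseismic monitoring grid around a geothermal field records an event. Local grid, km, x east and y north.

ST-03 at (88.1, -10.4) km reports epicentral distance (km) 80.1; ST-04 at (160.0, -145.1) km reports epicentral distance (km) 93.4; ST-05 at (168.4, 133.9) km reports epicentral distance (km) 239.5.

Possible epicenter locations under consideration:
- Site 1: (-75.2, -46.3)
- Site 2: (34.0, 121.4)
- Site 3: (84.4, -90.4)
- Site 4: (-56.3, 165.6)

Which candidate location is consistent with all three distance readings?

For each candidate, compare |candidate − station| to the reported distance:
Site 1: residuals ST-03 87.1, ST-04 161.7, ST-05 63.5 → max 161.7 km
Site 2: residuals ST-03 62.4, ST-04 201.4, ST-05 104.5 → max 201.4 km
Site 3: residuals ST-03 0.0, ST-04 0.1, ST-05 0.0 → max 0.1 km
Site 4: residuals ST-03 147.6, ST-04 285.2, ST-05 12.6 → max 285.2 km
Only Site 3 has all residuals ≈ 0.

Site 3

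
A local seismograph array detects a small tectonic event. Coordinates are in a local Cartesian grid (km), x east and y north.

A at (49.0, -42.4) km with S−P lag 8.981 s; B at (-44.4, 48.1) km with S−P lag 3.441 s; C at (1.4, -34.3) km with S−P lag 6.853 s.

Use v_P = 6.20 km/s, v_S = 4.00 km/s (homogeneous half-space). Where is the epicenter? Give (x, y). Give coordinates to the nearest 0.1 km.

Distance from S−P lag: d = Δt · v_P v_S / (v_P − v_S) = Δt · (6.20·4.00)/(6.20−4.00) ≈ 11.2727·Δt.
So d_A = 101.24, d_B = 38.79, d_C = 77.25 km.
Circle about each station: (x − 49.0)² + (y + 42.4)² = 101.24²; (x + 44.4)² + (y − 48.1)² = 38.79²; (x − 1.4)² + (y + 34.3)² = 77.25².
Subtracting the A equation from the B and C equations removes the quadratic terms:
-186.8 x + 181.0 y = 8831.08
-95.2 x + 16.2 y = 1261.67
Solving the 2×2 system: x ≈ -6.0, y ≈ 42.6 km.

(-6.0, 42.6)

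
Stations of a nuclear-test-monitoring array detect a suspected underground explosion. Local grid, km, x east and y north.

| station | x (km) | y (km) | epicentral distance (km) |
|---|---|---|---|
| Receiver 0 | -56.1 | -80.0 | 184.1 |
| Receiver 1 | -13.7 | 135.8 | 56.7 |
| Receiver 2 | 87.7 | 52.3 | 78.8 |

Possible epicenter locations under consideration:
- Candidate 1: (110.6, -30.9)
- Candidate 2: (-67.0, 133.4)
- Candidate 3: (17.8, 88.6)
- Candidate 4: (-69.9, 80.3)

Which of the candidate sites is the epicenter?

Candidate 3

For each candidate, compare |candidate − station| to the reported distance:
Candidate 1: residuals Receiver 0 10.3, Receiver 1 151.2, Receiver 2 7.5 → max 151.2 km
Candidate 2: residuals Receiver 0 29.6, Receiver 1 3.3, Receiver 2 95.9 → max 95.9 km
Candidate 3: residuals Receiver 0 0.0, Receiver 1 0.0, Receiver 2 0.0 → max 0.0 km
Candidate 4: residuals Receiver 0 23.2, Receiver 1 22.3, Receiver 2 81.3 → max 81.3 km
Only Candidate 3 has all residuals ≈ 0.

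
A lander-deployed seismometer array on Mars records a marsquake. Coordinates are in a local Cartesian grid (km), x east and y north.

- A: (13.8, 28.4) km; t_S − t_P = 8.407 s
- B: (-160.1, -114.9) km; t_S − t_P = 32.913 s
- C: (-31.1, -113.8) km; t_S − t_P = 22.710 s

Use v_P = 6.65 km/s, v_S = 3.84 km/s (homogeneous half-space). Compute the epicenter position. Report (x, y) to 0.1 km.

Distance from S−P lag: d = Δt · v_P v_S / (v_P − v_S) = Δt · (6.65·3.84)/(6.65−3.84) ≈ 9.0875·Δt.
So d_A = 76.40, d_B = 299.10, d_C = 206.38 km.
Circle about each station: (x − 13.8)² + (y − 28.4)² = 76.40²; (x + 160.1)² + (y + 114.9)² = 299.10²; (x + 31.1)² + (y + 113.8)² = 206.38².
Subtracting the A equation from the B and C equations removes the quadratic terms:
-347.8 x − 286.6 y = -45786.83
-89.8 x − 284.4 y = -23835.09
Solving the 2×2 system: x ≈ 84.6, y ≈ 57.1 km.

(84.6, 57.1)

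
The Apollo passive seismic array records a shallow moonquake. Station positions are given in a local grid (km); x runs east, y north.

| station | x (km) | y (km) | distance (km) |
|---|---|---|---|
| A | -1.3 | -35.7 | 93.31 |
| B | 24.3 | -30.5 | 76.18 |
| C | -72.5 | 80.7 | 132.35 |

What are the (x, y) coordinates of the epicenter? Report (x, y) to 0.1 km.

Circle about each station: (x + 1.3)² + (y + 35.7)² = 93.31²; (x − 24.3)² + (y + 30.5)² = 76.18²; (x + 72.5)² + (y − 80.7)² = 132.35².
Subtracting pairs of circle equations eliminates x²+y² and gives linear equations (the radical axes):
51.2 x + 10.4 y = 3147.92
-142.4 x + 232.8 y = 1682.79
Solving the 2×2 system: x ≈ 53.4, y ≈ 39.9 km.

(53.4, 39.9)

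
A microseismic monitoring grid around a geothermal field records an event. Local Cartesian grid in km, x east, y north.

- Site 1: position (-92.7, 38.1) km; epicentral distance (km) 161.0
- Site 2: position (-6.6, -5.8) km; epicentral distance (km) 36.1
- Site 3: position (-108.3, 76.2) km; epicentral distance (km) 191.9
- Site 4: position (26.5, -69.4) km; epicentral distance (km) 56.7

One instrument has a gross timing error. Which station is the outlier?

Site 2

Solve using three stations at a time. Using Site 1, Site 3, Site 4 (subtract circle equations pairwise → linear system) gives (x, y) ≈ (56.8, -21.5).
Distances from that point to each station vs reported:
  Site 1: calculated 161.0 vs reported 161.0 → residual 0.0 km
  Site 2: calculated 65.4 vs reported 36.1 → residual 29.3 km
  Site 3: calculated 191.9 vs reported 191.9 → residual 0.0 km
  Site 4: calculated 56.7 vs reported 56.7 → residual 0.0 km
Site 1, Site 3, Site 4 are mutually consistent (residuals ≈ 0); Site 2 is off by 29.3 km.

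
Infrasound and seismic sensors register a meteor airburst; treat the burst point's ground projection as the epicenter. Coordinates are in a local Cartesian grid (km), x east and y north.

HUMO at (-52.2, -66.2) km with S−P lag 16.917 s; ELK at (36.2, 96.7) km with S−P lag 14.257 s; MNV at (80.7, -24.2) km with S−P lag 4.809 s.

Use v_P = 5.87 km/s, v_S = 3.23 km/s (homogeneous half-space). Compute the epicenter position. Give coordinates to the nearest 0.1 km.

Distance from S−P lag: d = Δt · v_P v_S / (v_P − v_S) = Δt · (5.87·3.23)/(5.87−3.23) ≈ 7.1819·Δt.
So d_HUMO = 121.50, d_ELK = 102.39, d_MNV = 34.54 km.
Circle about each station: (x + 52.2)² + (y + 66.2)² = 121.50²; (x − 36.2)² + (y − 96.7)² = 102.39²; (x − 80.7)² + (y + 24.2)² = 34.54².
Subtracting the HUMO equation from the ELK and MNV equations removes the quadratic terms:
176.8 x + 325.8 y = 7832.59
265.8 x + 84.0 y = 13560.09
Solving the 2×2 system: x ≈ 52.4, y ≈ -4.4 km.

(52.4, -4.4)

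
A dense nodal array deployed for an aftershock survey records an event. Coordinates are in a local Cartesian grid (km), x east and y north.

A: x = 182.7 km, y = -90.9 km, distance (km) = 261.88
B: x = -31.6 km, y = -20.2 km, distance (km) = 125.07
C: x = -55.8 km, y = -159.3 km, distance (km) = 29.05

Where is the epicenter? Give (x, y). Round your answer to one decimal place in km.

(-75.0, -137.5)

Circle about each station: (x − 182.7)² + (y + 90.9)² = 261.88²; (x + 31.6)² + (y + 20.2)² = 125.07²; (x + 55.8)² + (y + 159.3)² = 29.05².
Subtracting the A equation from the B and C equations removes the quadratic terms:
-428.6 x + 141.4 y = 12703.13
-477.0 x − 136.8 y = 54585.26
Solving the 2×2 system: x ≈ -75.0, y ≈ -137.5 km.
Check against A (with the unrounded x, y): √((x − 182.7)²+(y + 90.9)²) = 261.88 ≈ 261.88 km. ✓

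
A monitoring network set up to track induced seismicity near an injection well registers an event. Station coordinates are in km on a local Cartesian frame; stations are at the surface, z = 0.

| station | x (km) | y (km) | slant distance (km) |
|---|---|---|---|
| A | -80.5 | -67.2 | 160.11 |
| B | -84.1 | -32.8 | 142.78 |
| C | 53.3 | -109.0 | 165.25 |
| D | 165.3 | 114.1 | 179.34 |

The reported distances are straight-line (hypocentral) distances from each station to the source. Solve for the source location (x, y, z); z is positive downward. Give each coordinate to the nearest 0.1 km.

x ≈ 19.2 km, y ≈ 36.9 km, depth ≈ 69.7 km

Each station gives a sphere (x−x_i)² + (y−y_i)² + z² = d_i² (stations at z=0).
Subtracting the A sphere from B and C: z² cancels, leaving linear equations in x and y:
-7.2 x + 68.8 y = 2401.64
267.6 x − 83.6 y = 2053.45
Solving: x ≈ 19.207, y ≈ 36.918 km (keep extra digits for the depth step; rounded: 19.2, 36.9).
Then from the A sphere: z² = 160.11² − (x + 80.5)² − (y + 67.2)² with x = 19.207, y = 36.918, so z ≈ 69.665 ≈ 69.7 km.
Check against D (with the unrounded solution): distance 179.31 ≈ 179.34 km. ✓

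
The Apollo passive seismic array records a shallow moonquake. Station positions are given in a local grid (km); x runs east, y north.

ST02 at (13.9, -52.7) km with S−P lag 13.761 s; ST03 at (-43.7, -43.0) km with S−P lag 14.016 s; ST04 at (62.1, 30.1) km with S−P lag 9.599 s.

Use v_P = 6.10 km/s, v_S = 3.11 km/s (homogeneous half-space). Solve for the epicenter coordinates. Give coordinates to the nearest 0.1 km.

x ≈ 1.3 km, y ≈ 33.7 km

Distance from S−P lag: d = Δt · v_P v_S / (v_P − v_S) = Δt · (6.10·3.11)/(6.10−3.11) ≈ 6.3448·Δt.
So d_ST02 = 87.31, d_ST03 = 88.93, d_ST04 = 60.90 km.
Circle about each station: (x − 13.9)² + (y + 52.7)² = 87.31²; (x + 43.7)² + (y + 43.0)² = 88.93²; (x − 62.1)² + (y − 30.1)² = 60.90².
Subtracting the ST02 equation from the ST03 and ST04 equations removes the quadratic terms:
-115.2 x + 19.4 y = 502.68
96.4 x + 165.6 y = 5706.15
Solving the 2×2 system: x ≈ 1.3, y ≈ 33.7 km.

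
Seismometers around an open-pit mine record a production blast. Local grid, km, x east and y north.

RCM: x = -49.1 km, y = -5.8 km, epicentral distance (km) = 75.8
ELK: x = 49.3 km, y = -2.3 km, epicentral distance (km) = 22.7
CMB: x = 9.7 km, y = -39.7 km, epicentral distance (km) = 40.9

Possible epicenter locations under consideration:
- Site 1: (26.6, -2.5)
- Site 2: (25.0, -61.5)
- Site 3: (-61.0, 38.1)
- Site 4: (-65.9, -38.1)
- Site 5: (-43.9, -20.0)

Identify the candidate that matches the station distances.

Site 1

For each candidate, compare |candidate − station| to the reported distance:
Site 1: residuals RCM 0.0, ELK 0.0, CMB 0.0 → max 0.0 km
Site 2: residuals RCM 16.9, ELK 41.3, CMB 14.3 → max 41.3 km
Site 3: residuals RCM 30.3, ELK 94.8, CMB 64.2 → max 94.8 km
Site 4: residuals RCM 39.4, ELK 97.9, CMB 34.7 → max 97.9 km
Site 5: residuals RCM 60.7, ELK 72.2, CMB 16.2 → max 72.2 km
Only Site 1 has all residuals ≈ 0.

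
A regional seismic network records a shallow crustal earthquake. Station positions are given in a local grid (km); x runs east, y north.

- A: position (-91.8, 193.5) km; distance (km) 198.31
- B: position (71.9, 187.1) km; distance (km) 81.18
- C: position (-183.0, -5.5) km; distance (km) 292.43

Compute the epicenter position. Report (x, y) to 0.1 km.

x ≈ 86.8 km, y ≈ 107.3 km

Circle about each station: (x + 91.8)² + (y − 193.5)² = 198.31²; (x − 71.9)² + (y − 187.1)² = 81.18²; (x + 183.0)² + (y + 5.5)² = 292.43².
Subtracting the A equation from the B and C equations removes the quadratic terms:
327.4 x − 12.8 y = 27043.19
-182.4 x − 398.0 y = -58538.69
Solving the 2×2 system: x ≈ 86.8, y ≈ 107.3 km.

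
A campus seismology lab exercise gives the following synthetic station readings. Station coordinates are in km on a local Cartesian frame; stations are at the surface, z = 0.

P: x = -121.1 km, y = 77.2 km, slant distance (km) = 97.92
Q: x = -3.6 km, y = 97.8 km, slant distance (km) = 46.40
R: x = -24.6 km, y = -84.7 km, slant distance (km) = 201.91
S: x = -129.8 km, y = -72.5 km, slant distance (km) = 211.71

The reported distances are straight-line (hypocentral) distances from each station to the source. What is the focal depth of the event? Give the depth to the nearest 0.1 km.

Each station gives a sphere (x−x_i)² + (y−y_i)² + z² = d_i² (stations at z=0).
Subtracting the P sphere from Q and R: z² cancels, leaving linear equations in x and y:
235.0 x + 41.2 y = -3611.88
193.0 x − 323.8 y = -44025.12
Solving: x ≈ -35.497, y ≈ 114.806 km (keep extra digits for the depth step; rounded: -35.5, 114.8).
Then from the P sphere: z² = 97.92² − (x + 121.1)² − (y − 77.2)² with x = -35.497, y = 114.806, so z ≈ 29.090 ≈ 29.1 km.
Check against S (with the unrounded solution): distance 211.71 ≈ 211.71 km. ✓

29.1 km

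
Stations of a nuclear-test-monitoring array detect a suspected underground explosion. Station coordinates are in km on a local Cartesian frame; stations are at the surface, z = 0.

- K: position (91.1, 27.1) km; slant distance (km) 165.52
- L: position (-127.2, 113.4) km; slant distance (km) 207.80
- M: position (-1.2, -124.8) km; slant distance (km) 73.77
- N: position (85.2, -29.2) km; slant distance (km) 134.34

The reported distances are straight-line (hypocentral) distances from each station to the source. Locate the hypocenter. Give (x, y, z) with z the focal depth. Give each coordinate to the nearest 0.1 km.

(-37.7, -70.9, 34.7)

Each station gives a sphere (x−x_i)² + (y−y_i)² + z² = d_i² (stations at z=0).
Subtracting the K sphere from L and M: z² cancels, leaving linear equations in x and y:
-436.6 x + 172.6 y = 4221.81
-184.6 x − 303.8 y = 28497.72
Solving: x ≈ -37.698, y ≈ -70.898 km (keep extra digits for the depth step; rounded: -37.7, -70.9).
Then from the K sphere: z² = 165.52² − (x − 91.1)² − (y − 27.1)² with x = -37.698, y = -70.898, so z ≈ 34.704 ≈ 34.7 km.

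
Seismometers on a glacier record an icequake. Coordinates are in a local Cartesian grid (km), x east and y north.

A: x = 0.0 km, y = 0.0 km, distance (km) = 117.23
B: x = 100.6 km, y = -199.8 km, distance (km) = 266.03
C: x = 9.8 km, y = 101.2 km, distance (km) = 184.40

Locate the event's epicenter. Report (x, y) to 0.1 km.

Circle about each station: x² + y² = 117.23²; (x − 100.6)² + (y + 199.8)² = 266.03²; (x − 9.8)² + (y − 101.2)² = 184.40².
Subtracting pairs of circle equations eliminates x²+y² and gives linear equations (the radical axes):
201.2 x − 399.6 y = -6988.69
19.6 x + 202.4 y = -9923.01
Solving the 2×2 system: x ≈ -110.8, y ≈ -38.3 km.
Check against A (with the unrounded x, y): √(x²+y²) = 117.23 ≈ 117.23 km. ✓

-110.8 km east, -38.3 km north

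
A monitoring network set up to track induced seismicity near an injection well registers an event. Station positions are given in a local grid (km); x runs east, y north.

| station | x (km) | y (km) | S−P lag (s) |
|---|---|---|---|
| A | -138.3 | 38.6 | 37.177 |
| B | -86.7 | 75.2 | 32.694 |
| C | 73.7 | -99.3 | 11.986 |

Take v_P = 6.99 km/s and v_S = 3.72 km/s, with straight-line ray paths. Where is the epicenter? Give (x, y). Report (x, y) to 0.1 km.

x ≈ 147.1 km, y ≈ -38.5 km

Distance from S−P lag: d = Δt · v_P v_S / (v_P − v_S) = Δt · (6.99·3.72)/(6.99−3.72) ≈ 7.9519·Δt.
So d_A = 295.63, d_B = 259.98, d_C = 95.31 km.
Circle about each station: (x + 138.3)² + (y − 38.6)² = 295.63²; (x + 86.7)² + (y − 75.2)² = 259.98²; (x − 73.7)² + (y + 99.3)² = 95.31².
Subtracting the A equation from the B and C equations removes the quadratic terms:
103.2 x + 73.2 y = 12362.58
424.0 x − 275.8 y = 72988.43
Solving the 2×2 system: x ≈ 147.1, y ≈ -38.5 km.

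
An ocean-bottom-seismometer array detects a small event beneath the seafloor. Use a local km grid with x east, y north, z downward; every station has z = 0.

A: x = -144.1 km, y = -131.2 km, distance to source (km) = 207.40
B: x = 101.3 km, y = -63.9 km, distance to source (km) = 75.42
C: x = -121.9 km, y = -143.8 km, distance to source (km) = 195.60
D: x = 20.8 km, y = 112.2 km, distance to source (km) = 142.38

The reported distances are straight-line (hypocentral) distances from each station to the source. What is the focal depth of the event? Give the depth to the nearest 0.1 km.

Each station gives a sphere (x−x_i)² + (y−y_i)² + z² = d_i² (stations at z=0).
Subtracting the A sphere from B and C: z² cancels, leaving linear equations in x and y:
490.8 x + 134.6 y = 13693.23
44.4 x − 25.2 y = 2315.20
Solving: x ≈ 35.798, y ≈ -28.800 km (keep extra digits for the depth step; rounded: 35.8, -28.8).
Then from the A sphere: z² = 207.40² − (x + 144.1)² − (y + 131.2)² with x = 35.798, y = -28.800, so z ≈ 12.873 ≈ 12.9 km.
Check against D (with the unrounded solution): distance 142.38 ≈ 142.38 km. ✓

depth ≈ 12.9 km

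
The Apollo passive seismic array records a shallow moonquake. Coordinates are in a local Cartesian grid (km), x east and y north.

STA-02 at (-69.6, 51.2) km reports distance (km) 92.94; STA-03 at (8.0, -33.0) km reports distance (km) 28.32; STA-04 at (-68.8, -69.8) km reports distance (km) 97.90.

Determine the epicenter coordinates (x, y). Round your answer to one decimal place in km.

x ≈ 4.5 km, y ≈ -4.9 km

Circle about each station: (x + 69.6)² + (y − 51.2)² = 92.94²; (x − 8.0)² + (y + 33.0)² = 28.32²; (x + 68.8)² + (y + 69.8)² = 97.90².
Subtracting the STA-02 equation from the STA-03 and STA-04 equations removes the quadratic terms:
155.2 x − 168.4 y = 1523.22
1.6 x − 242.0 y = 1193.31
Solving the 2×2 system: x ≈ 4.5, y ≈ -4.9 km.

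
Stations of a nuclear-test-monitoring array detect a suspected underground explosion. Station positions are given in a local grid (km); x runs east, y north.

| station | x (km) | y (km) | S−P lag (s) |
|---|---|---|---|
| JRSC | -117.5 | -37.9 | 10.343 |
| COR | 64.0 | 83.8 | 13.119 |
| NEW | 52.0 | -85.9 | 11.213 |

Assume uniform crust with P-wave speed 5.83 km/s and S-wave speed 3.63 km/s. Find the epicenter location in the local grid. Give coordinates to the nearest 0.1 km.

(-22.6, -8.0)

Distance from S−P lag: d = Δt · v_P v_S / (v_P − v_S) = Δt · (5.83·3.63)/(5.83−3.63) ≈ 9.6195·Δt.
So d_JRSC = 99.49, d_COR = 126.20, d_NEW = 107.86 km.
Circle about each station: (x + 117.5)² + (y + 37.9)² = 99.49²; (x − 64.0)² + (y − 83.8)² = 126.20²; (x − 52.0)² + (y + 85.9)² = 107.86².
Subtracting the JRSC equation from the COR and NEW equations removes the quadratic terms:
363.0 x + 243.4 y = -10152.40
339.0 x − 96.0 y = -6895.37
Solving the 2×2 system: x ≈ -22.6, y ≈ -8.0 km.
Check against JRSC (with the unrounded x, y): √((x + 117.5)²+(y + 37.9)²) = 99.49 ≈ 99.49 km. ✓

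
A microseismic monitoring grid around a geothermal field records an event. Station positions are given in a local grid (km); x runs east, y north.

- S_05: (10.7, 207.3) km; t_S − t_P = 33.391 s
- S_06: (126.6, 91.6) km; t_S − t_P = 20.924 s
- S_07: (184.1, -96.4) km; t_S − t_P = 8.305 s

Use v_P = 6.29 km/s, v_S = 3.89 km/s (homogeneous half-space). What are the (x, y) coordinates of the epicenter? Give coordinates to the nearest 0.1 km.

Distance from S−P lag: d = Δt · v_P v_S / (v_P − v_S) = Δt · (6.29·3.89)/(6.29−3.89) ≈ 10.1950·Δt.
So d_S_05 = 340.42, d_S_06 = 213.32, d_S_07 = 84.67 km.
Circle about each station: (x − 10.7)² + (y − 207.3)² = 340.42²; (x − 126.6)² + (y − 91.6)² = 213.32²; (x − 184.1)² + (y + 96.4)² = 84.67².
Subtracting pairs of circle equations eliminates x²+y² and gives linear equations (the radical axes):
231.8 x − 231.4 y = 51710.69
346.8 x − 607.4 y = 108814.76
Solving the 2×2 system: x ≈ 102.9, y ≈ -120.4 km.
Check against S_05 (with the unrounded x, y): √((x − 10.7)²+(y − 207.3)²) = 340.42 ≈ 340.42 km. ✓

(102.9, -120.4)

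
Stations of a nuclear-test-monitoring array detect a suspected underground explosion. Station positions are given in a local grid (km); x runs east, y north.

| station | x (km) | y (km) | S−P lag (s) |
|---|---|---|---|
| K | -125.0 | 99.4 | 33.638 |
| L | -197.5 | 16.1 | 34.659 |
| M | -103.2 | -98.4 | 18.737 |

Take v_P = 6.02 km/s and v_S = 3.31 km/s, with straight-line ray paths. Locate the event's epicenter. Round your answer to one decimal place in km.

(34.3, -89.8)

Distance from S−P lag: d = Δt · v_P v_S / (v_P − v_S) = Δt · (6.02·3.31)/(6.02−3.31) ≈ 7.3528·Δt.
So d_K = 247.33, d_L = 254.84, d_M = 137.77 km.
Circle about each station: (x + 125.0)² + (y − 99.4)² = 247.33²; (x + 197.5)² + (y − 16.1)² = 254.84²; (x + 103.2)² + (y + 98.4)² = 137.77².
Subtracting pairs of circle equations eliminates x²+y² and gives linear equations (the radical axes):
-145.0 x − 166.6 y = 9988.80
43.6 x − 395.6 y = 37019.00
Solving the 2×2 system: x ≈ 34.3, y ≈ -89.8 km.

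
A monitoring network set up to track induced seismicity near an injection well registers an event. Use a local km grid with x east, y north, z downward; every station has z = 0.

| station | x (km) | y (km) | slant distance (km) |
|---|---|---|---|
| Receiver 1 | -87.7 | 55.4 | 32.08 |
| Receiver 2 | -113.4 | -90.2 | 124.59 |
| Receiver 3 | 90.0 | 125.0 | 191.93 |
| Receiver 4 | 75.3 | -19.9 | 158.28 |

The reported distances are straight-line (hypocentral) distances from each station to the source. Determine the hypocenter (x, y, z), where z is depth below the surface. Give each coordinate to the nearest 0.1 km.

Each station gives a sphere (x−x_i)² + (y−y_i)² + z² = d_i² (stations at z=0).
Subtracting the Receiver 1 sphere from Receiver 2 and Receiver 3: z² cancels, leaving linear equations in x and y:
-51.4 x − 291.2 y = -4258.39
355.4 x + 139.2 y = -22843.45
Solving: x ≈ -75.202, y ≈ 27.898 km (keep extra digits for the depth step; rounded: -75.2, 27.9).
Then from the Receiver 1 sphere: z² = 32.08² − (x + 87.7)² − (y − 55.4)² with x = -75.202, y = 27.898, so z ≈ 10.797 ≈ 10.8 km.

(-75.2, 27.9, 10.8)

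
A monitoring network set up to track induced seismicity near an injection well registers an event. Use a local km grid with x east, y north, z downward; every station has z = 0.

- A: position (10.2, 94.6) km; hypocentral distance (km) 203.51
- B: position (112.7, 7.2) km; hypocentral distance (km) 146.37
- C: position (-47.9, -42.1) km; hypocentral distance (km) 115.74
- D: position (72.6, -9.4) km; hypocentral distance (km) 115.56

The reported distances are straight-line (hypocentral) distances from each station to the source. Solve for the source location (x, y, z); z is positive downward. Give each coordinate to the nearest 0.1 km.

Each station gives a sphere (x−x_i)² + (y−y_i)² + z² = d_i² (stations at z=0).
Subtracting the A sphere from B and C: z² cancels, leaving linear equations in x and y:
205.0 x − 174.8 y = 23692.07
-116.2 x − 273.4 y = 23034.19
Solving: x ≈ 32.099, y ≈ -97.894 km (keep extra digits for the depth step; rounded: 32.1, -97.9).
Then from the A sphere: z² = 203.51² − (x − 10.2)² − (y − 94.6)² with x = 32.099, y = -97.894, so z ≈ 62.312 ≈ 62.3 km.
Check against D (with the unrounded solution): distance 115.56 ≈ 115.56 km. ✓

x ≈ 32.1 km, y ≈ -97.9 km, depth ≈ 62.3 km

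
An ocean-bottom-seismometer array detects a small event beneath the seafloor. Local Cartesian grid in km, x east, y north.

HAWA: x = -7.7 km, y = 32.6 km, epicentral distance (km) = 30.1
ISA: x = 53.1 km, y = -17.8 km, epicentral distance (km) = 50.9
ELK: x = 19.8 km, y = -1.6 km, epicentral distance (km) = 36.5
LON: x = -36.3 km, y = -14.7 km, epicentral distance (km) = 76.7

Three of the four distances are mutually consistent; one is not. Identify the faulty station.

Solve using three stations at a time. Using HAWA, ELK, LON (subtract circle equations pairwise → linear system) gives (x, y) ≈ (22.3, 34.8).
Distances from that point to each station vs reported:
  HAWA: calculated 30.1 vs reported 30.1 → residual 0.0 km
  ISA: calculated 60.9 vs reported 50.9 → residual 10.0 km
  ELK: calculated 36.5 vs reported 36.5 → residual 0.0 km
  LON: calculated 76.7 vs reported 76.7 → residual 0.0 km
HAWA, ELK, LON are mutually consistent (residuals ≈ 0); ISA is off by 10.0 km.

ISA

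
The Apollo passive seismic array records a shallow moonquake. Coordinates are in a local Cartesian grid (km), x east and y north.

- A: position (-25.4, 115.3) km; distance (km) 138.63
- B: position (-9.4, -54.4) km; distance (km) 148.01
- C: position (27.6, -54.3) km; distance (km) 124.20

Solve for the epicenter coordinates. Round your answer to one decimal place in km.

Circle about each station: (x + 25.4)² + (y − 115.3)² = 138.63²; (x + 9.4)² + (y + 54.4)² = 148.01²; (x − 27.6)² + (y + 54.3)² = 124.20².
Subtracting pairs of circle equations eliminates x²+y² and gives linear equations (the radical axes):
32.0 x − 339.4 y = -13580.21
106.0 x − 339.2 y = -6436.36
Solving the 2×2 system: x ≈ 96.4, y ≈ 49.1 km.

x ≈ 96.4 km, y ≈ 49.1 km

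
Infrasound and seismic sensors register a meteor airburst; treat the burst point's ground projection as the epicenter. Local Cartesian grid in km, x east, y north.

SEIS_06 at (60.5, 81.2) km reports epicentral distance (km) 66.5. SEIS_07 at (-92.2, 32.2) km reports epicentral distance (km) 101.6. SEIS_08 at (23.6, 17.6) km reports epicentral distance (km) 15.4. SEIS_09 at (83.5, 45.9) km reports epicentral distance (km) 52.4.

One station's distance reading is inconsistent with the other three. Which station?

Solve using three stations at a time. Using SEIS_06, SEIS_08, SEIS_09 (subtract circle equations pairwise → linear system) gives (x, y) ≈ (39.0, 18.3).
Distances from that point to each station vs reported:
  SEIS_06: calculated 66.5 vs reported 66.5 → residual 0.0 km
  SEIS_07: calculated 131.9 vs reported 101.6 → residual 30.3 km
  SEIS_08: calculated 15.4 vs reported 15.4 → residual 0.0 km
  SEIS_09: calculated 52.4 vs reported 52.4 → residual 0.0 km
SEIS_06, SEIS_08, SEIS_09 are mutually consistent (residuals ≈ 0); SEIS_07 is off by 30.3 km.

SEIS_07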